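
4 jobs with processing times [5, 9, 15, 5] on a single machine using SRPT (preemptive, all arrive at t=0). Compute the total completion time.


Since all jobs arrive at t=0, SRPT equals SPT ordering.
SPT order: [5, 5, 9, 15]
Completion times:
  Job 1: p=5, C=5
  Job 2: p=5, C=10
  Job 3: p=9, C=19
  Job 4: p=15, C=34
Total completion time = 5 + 10 + 19 + 34 = 68

68


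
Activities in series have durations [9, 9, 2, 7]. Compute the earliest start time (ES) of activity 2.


Activity 2 starts after activities 1 through 1 complete.
Predecessor durations: [9]
ES = 9 = 9

9


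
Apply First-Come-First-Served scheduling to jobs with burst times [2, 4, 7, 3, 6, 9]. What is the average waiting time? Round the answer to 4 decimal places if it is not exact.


FCFS order (as given): [2, 4, 7, 3, 6, 9]
Waiting times:
  Job 1: wait = 0
  Job 2: wait = 2
  Job 3: wait = 6
  Job 4: wait = 13
  Job 5: wait = 16
  Job 6: wait = 22
Sum of waiting times = 59
Average waiting time = 59/6 = 9.8333

9.8333


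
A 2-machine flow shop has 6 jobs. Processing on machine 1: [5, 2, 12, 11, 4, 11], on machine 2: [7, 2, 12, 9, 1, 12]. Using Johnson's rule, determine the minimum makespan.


Apply Johnson's rule:
  Group 1 (a <= b): [(2, 2, 2), (1, 5, 7), (6, 11, 12), (3, 12, 12)]
  Group 2 (a > b): [(4, 11, 9), (5, 4, 1)]
Optimal job order: [2, 1, 6, 3, 4, 5]
Schedule:
  Job 2: M1 done at 2, M2 done at 4
  Job 1: M1 done at 7, M2 done at 14
  Job 6: M1 done at 18, M2 done at 30
  Job 3: M1 done at 30, M2 done at 42
  Job 4: M1 done at 41, M2 done at 51
  Job 5: M1 done at 45, M2 done at 52
Makespan = 52

52


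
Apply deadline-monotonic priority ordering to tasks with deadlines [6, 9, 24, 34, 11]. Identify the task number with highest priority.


Sort tasks by relative deadline (ascending):
  Task 1: deadline = 6
  Task 2: deadline = 9
  Task 5: deadline = 11
  Task 3: deadline = 24
  Task 4: deadline = 34
Priority order (highest first): [1, 2, 5, 3, 4]
Highest priority task = 1

1


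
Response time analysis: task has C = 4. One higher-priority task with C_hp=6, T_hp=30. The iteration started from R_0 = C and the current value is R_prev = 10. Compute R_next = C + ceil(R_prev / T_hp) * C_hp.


R_next = C + ceil(R_prev / T_hp) * C_hp
ceil(10 / 30) = ceil(0.3333) = 1
Interference = 1 * 6 = 6
R_next = 4 + 6 = 10
R_next = R_prev, so the iteration has converged (response time = 10).

10


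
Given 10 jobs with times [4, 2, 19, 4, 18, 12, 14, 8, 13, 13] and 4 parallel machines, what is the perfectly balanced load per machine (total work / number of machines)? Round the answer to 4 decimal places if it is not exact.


Total processing time = 4 + 2 + 19 + 4 + 18 + 12 + 14 + 8 + 13 + 13 = 107
Number of machines = 4
Ideal balanced load = 107 / 4 = 26.75

26.75


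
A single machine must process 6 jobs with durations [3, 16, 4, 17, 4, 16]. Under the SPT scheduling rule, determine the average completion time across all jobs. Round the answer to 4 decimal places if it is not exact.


Sort jobs by processing time (SPT order): [3, 4, 4, 16, 16, 17]
Compute completion times sequentially:
  Job 1: processing = 3, completes at 3
  Job 2: processing = 4, completes at 7
  Job 3: processing = 4, completes at 11
  Job 4: processing = 16, completes at 27
  Job 5: processing = 16, completes at 43
  Job 6: processing = 17, completes at 60
Sum of completion times = 151
Average completion time = 151/6 = 25.1667

25.1667


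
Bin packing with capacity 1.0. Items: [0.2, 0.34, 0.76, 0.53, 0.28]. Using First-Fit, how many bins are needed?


Place items sequentially using First-Fit:
  Item 0.2 -> new Bin 1
  Item 0.34 -> Bin 1 (now 0.54)
  Item 0.76 -> new Bin 2
  Item 0.53 -> new Bin 3
  Item 0.28 -> Bin 1 (now 0.82)
Total bins used = 3

3


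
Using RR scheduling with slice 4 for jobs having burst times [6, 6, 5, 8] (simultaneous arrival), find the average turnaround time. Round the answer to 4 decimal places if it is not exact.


Time quantum = 4
Execution trace:
  J1 runs 4 units, time = 4
  J2 runs 4 units, time = 8
  J3 runs 4 units, time = 12
  J4 runs 4 units, time = 16
  J1 runs 2 units, time = 18
  J2 runs 2 units, time = 20
  J3 runs 1 units, time = 21
  J4 runs 4 units, time = 25
Finish times: [18, 20, 21, 25]
Average turnaround = 84/4 = 21.0

21.0


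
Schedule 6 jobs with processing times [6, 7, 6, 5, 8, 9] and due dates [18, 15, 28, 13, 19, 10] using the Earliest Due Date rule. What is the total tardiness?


Sort by due date (EDD order): [(9, 10), (5, 13), (7, 15), (6, 18), (8, 19), (6, 28)]
Compute completion times and tardiness:
  Job 1: p=9, d=10, C=9, tardiness=max(0,9-10)=0
  Job 2: p=5, d=13, C=14, tardiness=max(0,14-13)=1
  Job 3: p=7, d=15, C=21, tardiness=max(0,21-15)=6
  Job 4: p=6, d=18, C=27, tardiness=max(0,27-18)=9
  Job 5: p=8, d=19, C=35, tardiness=max(0,35-19)=16
  Job 6: p=6, d=28, C=41, tardiness=max(0,41-28)=13
Total tardiness = 45

45


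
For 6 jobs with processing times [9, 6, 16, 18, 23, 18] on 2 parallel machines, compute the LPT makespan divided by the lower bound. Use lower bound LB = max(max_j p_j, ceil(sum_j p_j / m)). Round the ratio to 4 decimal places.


LPT order: [23, 18, 18, 16, 9, 6]
Machine loads after assignment: [45, 45]
LPT makespan = 45
Lower bound = max(max_job, ceil(total/2)) = max(23, 45) = 45
Ratio = 45 / 45 = 1.0

1.0


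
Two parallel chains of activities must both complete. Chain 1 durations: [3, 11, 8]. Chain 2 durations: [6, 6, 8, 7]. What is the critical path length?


Path A total = 3 + 11 + 8 = 22
Path B total = 6 + 6 + 8 + 7 = 27
Critical path = longest path = max(22, 27) = 27

27


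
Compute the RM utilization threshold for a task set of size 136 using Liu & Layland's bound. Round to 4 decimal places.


Compute 2^(1/136) = 1.0051096806
Subtract 1: 1.0051096806 - 1 = 0.0051096806
Multiply by n: 136 * 0.0051096806 = 0.6949165616
Round to 4 dp: 0.6949

0.6949


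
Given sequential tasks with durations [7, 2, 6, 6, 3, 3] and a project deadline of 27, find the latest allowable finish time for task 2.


LF(activity 2) = deadline - sum of successor durations
Successors: activities 3 through 6 with durations [6, 6, 3, 3]
Sum of successor durations = 18
LF = 27 - 18 = 9

9


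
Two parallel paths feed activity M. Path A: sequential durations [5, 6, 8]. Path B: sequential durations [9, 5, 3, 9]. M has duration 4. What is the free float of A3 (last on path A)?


ES(A3) = sum of predecessors on chain A = 11
EF(A3) = ES + duration = 11 + 8 = 19
Successor of A3 is M. ES(M) = max(sum(A), sum(B)) = max(19, 26) = 26
Free float = ES(successor) - EF(current) = 26 - 19 = 7

7


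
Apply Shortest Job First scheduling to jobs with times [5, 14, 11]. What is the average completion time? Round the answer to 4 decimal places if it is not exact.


SJF order (ascending): [5, 11, 14]
Completion times:
  Job 1: burst=5, C=5
  Job 2: burst=11, C=16
  Job 3: burst=14, C=30
Average completion = 51/3 = 17.0

17.0


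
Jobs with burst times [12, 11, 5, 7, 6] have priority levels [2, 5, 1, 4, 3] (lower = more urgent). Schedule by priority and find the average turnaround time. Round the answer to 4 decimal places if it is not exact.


Sort by priority (ascending = highest first):
Order: [(1, 5), (2, 12), (3, 6), (4, 7), (5, 11)]
Completion times:
  Priority 1, burst=5, C=5
  Priority 2, burst=12, C=17
  Priority 3, burst=6, C=23
  Priority 4, burst=7, C=30
  Priority 5, burst=11, C=41
Average turnaround = 116/5 = 23.2

23.2


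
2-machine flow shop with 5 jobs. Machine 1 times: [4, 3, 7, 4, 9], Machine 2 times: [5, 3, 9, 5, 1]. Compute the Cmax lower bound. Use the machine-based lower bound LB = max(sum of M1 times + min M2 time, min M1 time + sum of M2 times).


LB1 = sum(M1 times) + min(M2 times) = 27 + 1 = 28
LB2 = min(M1 times) + sum(M2 times) = 3 + 23 = 26
Lower bound = max(LB1, LB2) = max(28, 26) = 28

28


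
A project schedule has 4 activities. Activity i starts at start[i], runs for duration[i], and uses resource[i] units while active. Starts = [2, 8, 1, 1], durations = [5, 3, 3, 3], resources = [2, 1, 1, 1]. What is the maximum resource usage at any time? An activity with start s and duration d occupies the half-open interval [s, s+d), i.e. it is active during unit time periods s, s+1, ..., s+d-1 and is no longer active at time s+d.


Each activity i is active on [start_i, start_i + duration_i).
Compute total resource usage per time slot:
  t=0: active resources = [], total = 0
  t=1: active resources = [1, 1], total = 2
  t=2: active resources = [2, 1, 1], total = 4
  t=3: active resources = [2, 1, 1], total = 4
  t=4: active resources = [2], total = 2
  t=5: active resources = [2], total = 2
  t=6: active resources = [2], total = 2
  t=7: active resources = [], total = 0
  t=8: active resources = [1], total = 1
  t=9: active resources = [1], total = 1
  t=10: active resources = [1], total = 1
Peak resource demand = 4

4


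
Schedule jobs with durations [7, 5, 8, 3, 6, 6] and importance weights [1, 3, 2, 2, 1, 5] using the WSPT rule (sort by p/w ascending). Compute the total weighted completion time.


Compute p/w ratios and sort ascending (WSPT): [(6, 5), (3, 2), (5, 3), (8, 2), (6, 1), (7, 1)]
Compute weighted completion times:
  Job (p=6,w=5): C=6, w*C=5*6=30
  Job (p=3,w=2): C=9, w*C=2*9=18
  Job (p=5,w=3): C=14, w*C=3*14=42
  Job (p=8,w=2): C=22, w*C=2*22=44
  Job (p=6,w=1): C=28, w*C=1*28=28
  Job (p=7,w=1): C=35, w*C=1*35=35
Total weighted completion time = 197

197


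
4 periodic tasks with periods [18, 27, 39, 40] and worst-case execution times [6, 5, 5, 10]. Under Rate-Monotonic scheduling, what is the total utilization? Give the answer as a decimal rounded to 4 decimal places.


Compute individual utilizations (exact fractions):
  Task 1: C/T = 6/18 = 1/3 (approx. 0.3333)
  Task 2: C/T = 5/27 (approx. 0.1852)
  Task 3: C/T = 5/39 (approx. 0.1282)
  Task 4: C/T = 10/40 = 1/4 (approx. 0.25)
Total utilization U = 1/3 + 5/27 + 5/39 + 1/4 = 1259/1404
Rounded to 4 decimal places: U = 0.8967
RM (Liu & Layland) bound for 4 tasks = 0.756828; compare with U = 1259/1404 (approx. 0.896724)
bound < U <= 1, so the RM sufficient condition is not met (inconclusive; an exact test such as response-time analysis is needed).

0.8967


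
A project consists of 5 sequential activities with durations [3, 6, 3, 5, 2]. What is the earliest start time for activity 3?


Activity 3 starts after activities 1 through 2 complete.
Predecessor durations: [3, 6]
ES = 3 + 6 = 9

9


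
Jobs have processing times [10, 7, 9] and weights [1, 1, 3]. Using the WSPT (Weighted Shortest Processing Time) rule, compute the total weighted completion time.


Compute p/w ratios and sort ascending (WSPT): [(9, 3), (7, 1), (10, 1)]
Compute weighted completion times:
  Job (p=9,w=3): C=9, w*C=3*9=27
  Job (p=7,w=1): C=16, w*C=1*16=16
  Job (p=10,w=1): C=26, w*C=1*26=26
Total weighted completion time = 69

69


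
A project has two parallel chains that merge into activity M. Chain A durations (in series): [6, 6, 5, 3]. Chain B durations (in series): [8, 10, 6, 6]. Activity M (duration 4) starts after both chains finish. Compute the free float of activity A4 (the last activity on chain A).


ES(A4) = sum of predecessors on chain A = 17
EF(A4) = ES + duration = 17 + 3 = 20
Successor of A4 is M. ES(M) = max(sum(A), sum(B)) = max(20, 30) = 30
Free float = ES(successor) - EF(current) = 30 - 20 = 10

10


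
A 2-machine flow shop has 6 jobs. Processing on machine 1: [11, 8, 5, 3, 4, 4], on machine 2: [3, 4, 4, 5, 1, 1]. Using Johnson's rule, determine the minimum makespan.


Apply Johnson's rule:
  Group 1 (a <= b): [(4, 3, 5)]
  Group 2 (a > b): [(2, 8, 4), (3, 5, 4), (1, 11, 3), (5, 4, 1), (6, 4, 1)]
Optimal job order: [4, 2, 3, 1, 5, 6]
Schedule:
  Job 4: M1 done at 3, M2 done at 8
  Job 2: M1 done at 11, M2 done at 15
  Job 3: M1 done at 16, M2 done at 20
  Job 1: M1 done at 27, M2 done at 30
  Job 5: M1 done at 31, M2 done at 32
  Job 6: M1 done at 35, M2 done at 36
Makespan = 36

36


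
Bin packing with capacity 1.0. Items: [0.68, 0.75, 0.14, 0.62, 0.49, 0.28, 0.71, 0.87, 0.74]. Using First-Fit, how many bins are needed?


Place items sequentially using First-Fit:
  Item 0.68 -> new Bin 1
  Item 0.75 -> new Bin 2
  Item 0.14 -> Bin 1 (now 0.82)
  Item 0.62 -> new Bin 3
  Item 0.49 -> new Bin 4
  Item 0.28 -> Bin 3 (now 0.9)
  Item 0.71 -> new Bin 5
  Item 0.87 -> new Bin 6
  Item 0.74 -> new Bin 7
Total bins used = 7

7


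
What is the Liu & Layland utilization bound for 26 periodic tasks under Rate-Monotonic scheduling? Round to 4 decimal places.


Compute 2^(1/26) = 1.0270180507
Subtract 1: 1.0270180507 - 1 = 0.0270180507
Multiply by n: 26 * 0.0270180507 = 0.7024693182
Round to 4 dp: 0.7025

0.7025


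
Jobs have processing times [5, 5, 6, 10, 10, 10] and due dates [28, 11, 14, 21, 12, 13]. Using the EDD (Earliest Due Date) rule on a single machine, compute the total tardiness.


Sort by due date (EDD order): [(5, 11), (10, 12), (10, 13), (6, 14), (10, 21), (5, 28)]
Compute completion times and tardiness:
  Job 1: p=5, d=11, C=5, tardiness=max(0,5-11)=0
  Job 2: p=10, d=12, C=15, tardiness=max(0,15-12)=3
  Job 3: p=10, d=13, C=25, tardiness=max(0,25-13)=12
  Job 4: p=6, d=14, C=31, tardiness=max(0,31-14)=17
  Job 5: p=10, d=21, C=41, tardiness=max(0,41-21)=20
  Job 6: p=5, d=28, C=46, tardiness=max(0,46-28)=18
Total tardiness = 70

70


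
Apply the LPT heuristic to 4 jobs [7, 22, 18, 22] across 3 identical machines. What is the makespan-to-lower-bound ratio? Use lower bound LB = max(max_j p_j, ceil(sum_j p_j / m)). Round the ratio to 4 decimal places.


LPT order: [22, 22, 18, 7]
Machine loads after assignment: [22, 22, 25]
LPT makespan = 25
Lower bound = max(max_job, ceil(total/3)) = max(22, 23) = 23
Ratio = 25 / 23 = 1.087

1.087


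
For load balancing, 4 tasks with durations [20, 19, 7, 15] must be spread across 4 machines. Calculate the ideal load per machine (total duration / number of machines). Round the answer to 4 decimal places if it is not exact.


Total processing time = 20 + 19 + 7 + 15 = 61
Number of machines = 4
Ideal balanced load = 61 / 4 = 15.25

15.25


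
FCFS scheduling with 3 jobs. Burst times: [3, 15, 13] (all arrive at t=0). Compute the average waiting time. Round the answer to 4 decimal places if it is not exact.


FCFS order (as given): [3, 15, 13]
Waiting times:
  Job 1: wait = 0
  Job 2: wait = 3
  Job 3: wait = 18
Sum of waiting times = 21
Average waiting time = 21/3 = 7.0

7.0


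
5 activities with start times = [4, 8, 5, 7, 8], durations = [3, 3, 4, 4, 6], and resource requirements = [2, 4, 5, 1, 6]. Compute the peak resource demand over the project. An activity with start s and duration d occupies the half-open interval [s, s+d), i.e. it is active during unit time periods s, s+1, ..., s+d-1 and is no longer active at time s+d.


Each activity i is active on [start_i, start_i + duration_i).
Compute total resource usage per time slot:
  t=0: active resources = [], total = 0
  t=1: active resources = [], total = 0
  t=2: active resources = [], total = 0
  t=3: active resources = [], total = 0
  t=4: active resources = [2], total = 2
  t=5: active resources = [2, 5], total = 7
  t=6: active resources = [2, 5], total = 7
  t=7: active resources = [5, 1], total = 6
  t=8: active resources = [4, 5, 1, 6], total = 16
  t=9: active resources = [4, 1, 6], total = 11
  t=10: active resources = [4, 1, 6], total = 11
  t=11: active resources = [6], total = 6
  t=12: active resources = [6], total = 6
  t=13: active resources = [6], total = 6
Peak resource demand = 16

16


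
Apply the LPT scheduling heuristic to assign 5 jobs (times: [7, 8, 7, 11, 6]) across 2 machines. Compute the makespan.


Sort jobs in decreasing order (LPT): [11, 8, 7, 7, 6]
Assign each job to the least loaded machine:
  Machine 1: jobs [11, 7], load = 18
  Machine 2: jobs [8, 7, 6], load = 21
Makespan = max load = 21

21


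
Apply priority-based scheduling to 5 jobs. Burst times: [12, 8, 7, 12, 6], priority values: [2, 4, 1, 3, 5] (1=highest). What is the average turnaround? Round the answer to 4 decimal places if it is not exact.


Sort by priority (ascending = highest first):
Order: [(1, 7), (2, 12), (3, 12), (4, 8), (5, 6)]
Completion times:
  Priority 1, burst=7, C=7
  Priority 2, burst=12, C=19
  Priority 3, burst=12, C=31
  Priority 4, burst=8, C=39
  Priority 5, burst=6, C=45
Average turnaround = 141/5 = 28.2

28.2


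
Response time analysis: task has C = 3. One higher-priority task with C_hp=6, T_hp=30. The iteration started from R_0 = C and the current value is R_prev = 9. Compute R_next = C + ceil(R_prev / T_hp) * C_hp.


R_next = C + ceil(R_prev / T_hp) * C_hp
ceil(9 / 30) = ceil(0.3) = 1
Interference = 1 * 6 = 6
R_next = 3 + 6 = 9
R_next = R_prev, so the iteration has converged (response time = 9).

9


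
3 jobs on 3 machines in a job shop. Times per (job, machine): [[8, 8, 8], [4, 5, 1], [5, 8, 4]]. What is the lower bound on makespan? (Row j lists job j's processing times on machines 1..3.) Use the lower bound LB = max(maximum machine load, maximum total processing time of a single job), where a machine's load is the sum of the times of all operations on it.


Machine loads:
  Machine 1: 8 + 4 + 5 = 17
  Machine 2: 8 + 5 + 8 = 21
  Machine 3: 8 + 1 + 4 = 13
Max machine load = 21
Job totals:
  Job 1: 24
  Job 2: 10
  Job 3: 17
Max job total = 24
Lower bound = max(21, 24) = 24

24


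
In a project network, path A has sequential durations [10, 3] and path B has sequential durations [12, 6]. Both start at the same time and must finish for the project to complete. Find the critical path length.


Path A total = 10 + 3 = 13
Path B total = 12 + 6 = 18
Critical path = longest path = max(13, 18) = 18

18


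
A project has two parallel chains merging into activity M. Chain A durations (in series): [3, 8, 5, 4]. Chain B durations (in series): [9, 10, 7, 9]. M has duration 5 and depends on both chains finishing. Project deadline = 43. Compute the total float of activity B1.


Forward pass: ES(B1) = sum of predecessors on chain B = 0
EF = ES + duration = 0 + 9 = 9
Backward pass: LF(M) = deadline = 43; LS(M) = 43 - 5 = 38
LF(B1) = LS(M) - sum(successors on chain B) = 38 - 26 = 12
LS = LF - duration = 12 - 9 = 3
Total float = LS - ES = 3 - 0 = 3

3


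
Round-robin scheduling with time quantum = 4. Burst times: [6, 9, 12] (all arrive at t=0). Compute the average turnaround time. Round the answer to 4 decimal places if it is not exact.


Time quantum = 4
Execution trace:
  J1 runs 4 units, time = 4
  J2 runs 4 units, time = 8
  J3 runs 4 units, time = 12
  J1 runs 2 units, time = 14
  J2 runs 4 units, time = 18
  J3 runs 4 units, time = 22
  J2 runs 1 units, time = 23
  J3 runs 4 units, time = 27
Finish times: [14, 23, 27]
Average turnaround = 64/3 = 21.3333

21.3333


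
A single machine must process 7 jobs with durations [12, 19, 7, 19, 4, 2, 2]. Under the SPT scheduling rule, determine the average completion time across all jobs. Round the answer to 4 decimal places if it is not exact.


Sort jobs by processing time (SPT order): [2, 2, 4, 7, 12, 19, 19]
Compute completion times sequentially:
  Job 1: processing = 2, completes at 2
  Job 2: processing = 2, completes at 4
  Job 3: processing = 4, completes at 8
  Job 4: processing = 7, completes at 15
  Job 5: processing = 12, completes at 27
  Job 6: processing = 19, completes at 46
  Job 7: processing = 19, completes at 65
Sum of completion times = 167
Average completion time = 167/7 = 23.8571

23.8571


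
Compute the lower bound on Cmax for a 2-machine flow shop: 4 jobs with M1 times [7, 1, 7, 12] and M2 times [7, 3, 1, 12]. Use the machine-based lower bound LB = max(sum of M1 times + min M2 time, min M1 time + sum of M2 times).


LB1 = sum(M1 times) + min(M2 times) = 27 + 1 = 28
LB2 = min(M1 times) + sum(M2 times) = 1 + 23 = 24
Lower bound = max(LB1, LB2) = max(28, 24) = 28

28


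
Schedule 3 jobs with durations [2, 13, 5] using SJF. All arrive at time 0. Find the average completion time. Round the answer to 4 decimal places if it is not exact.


SJF order (ascending): [2, 5, 13]
Completion times:
  Job 1: burst=2, C=2
  Job 2: burst=5, C=7
  Job 3: burst=13, C=20
Average completion = 29/3 = 9.6667

9.6667


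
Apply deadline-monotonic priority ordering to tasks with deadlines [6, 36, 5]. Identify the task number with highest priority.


Sort tasks by relative deadline (ascending):
  Task 3: deadline = 5
  Task 1: deadline = 6
  Task 2: deadline = 36
Priority order (highest first): [3, 1, 2]
Highest priority task = 3

3


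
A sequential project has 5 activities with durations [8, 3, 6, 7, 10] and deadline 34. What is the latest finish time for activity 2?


LF(activity 2) = deadline - sum of successor durations
Successors: activities 3 through 5 with durations [6, 7, 10]
Sum of successor durations = 23
LF = 34 - 23 = 11

11


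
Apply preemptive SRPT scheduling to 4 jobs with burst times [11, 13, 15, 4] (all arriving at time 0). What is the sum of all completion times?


Since all jobs arrive at t=0, SRPT equals SPT ordering.
SPT order: [4, 11, 13, 15]
Completion times:
  Job 1: p=4, C=4
  Job 2: p=11, C=15
  Job 3: p=13, C=28
  Job 4: p=15, C=43
Total completion time = 4 + 15 + 28 + 43 = 90

90


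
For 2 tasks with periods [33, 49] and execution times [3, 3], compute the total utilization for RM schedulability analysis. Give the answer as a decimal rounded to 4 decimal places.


Compute individual utilizations (exact fractions):
  Task 1: C/T = 3/33 = 1/11 (approx. 0.0909)
  Task 2: C/T = 3/49 (approx. 0.0612)
Total utilization U = 1/11 + 3/49 = 82/539
Rounded to 4 decimal places: U = 0.1521
RM (Liu & Layland) bound for 2 tasks = 0.828427; compare with U = 82/539 (approx. 0.152134)
U <= bound, so schedulable by RM sufficient condition.

0.1521


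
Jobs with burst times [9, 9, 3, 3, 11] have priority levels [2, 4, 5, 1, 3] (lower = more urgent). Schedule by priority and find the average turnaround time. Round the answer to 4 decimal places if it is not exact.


Sort by priority (ascending = highest first):
Order: [(1, 3), (2, 9), (3, 11), (4, 9), (5, 3)]
Completion times:
  Priority 1, burst=3, C=3
  Priority 2, burst=9, C=12
  Priority 3, burst=11, C=23
  Priority 4, burst=9, C=32
  Priority 5, burst=3, C=35
Average turnaround = 105/5 = 21.0

21.0


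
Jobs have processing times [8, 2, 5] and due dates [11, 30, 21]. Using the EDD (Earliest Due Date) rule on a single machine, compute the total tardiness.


Sort by due date (EDD order): [(8, 11), (5, 21), (2, 30)]
Compute completion times and tardiness:
  Job 1: p=8, d=11, C=8, tardiness=max(0,8-11)=0
  Job 2: p=5, d=21, C=13, tardiness=max(0,13-21)=0
  Job 3: p=2, d=30, C=15, tardiness=max(0,15-30)=0
Total tardiness = 0

0


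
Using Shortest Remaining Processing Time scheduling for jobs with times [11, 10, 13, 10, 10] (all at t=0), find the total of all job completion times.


Since all jobs arrive at t=0, SRPT equals SPT ordering.
SPT order: [10, 10, 10, 11, 13]
Completion times:
  Job 1: p=10, C=10
  Job 2: p=10, C=20
  Job 3: p=10, C=30
  Job 4: p=11, C=41
  Job 5: p=13, C=54
Total completion time = 10 + 20 + 30 + 41 + 54 = 155

155


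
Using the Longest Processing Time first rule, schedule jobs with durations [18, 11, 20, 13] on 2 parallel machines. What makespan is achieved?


Sort jobs in decreasing order (LPT): [20, 18, 13, 11]
Assign each job to the least loaded machine:
  Machine 1: jobs [20, 11], load = 31
  Machine 2: jobs [18, 13], load = 31
Makespan = max load = 31

31


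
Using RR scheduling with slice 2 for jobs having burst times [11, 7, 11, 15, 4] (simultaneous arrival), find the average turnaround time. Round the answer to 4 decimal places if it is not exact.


Time quantum = 2
Execution trace:
  J1 runs 2 units, time = 2
  J2 runs 2 units, time = 4
  J3 runs 2 units, time = 6
  J4 runs 2 units, time = 8
  J5 runs 2 units, time = 10
  J1 runs 2 units, time = 12
  J2 runs 2 units, time = 14
  J3 runs 2 units, time = 16
  J4 runs 2 units, time = 18
  J5 runs 2 units, time = 20
  J1 runs 2 units, time = 22
  J2 runs 2 units, time = 24
  J3 runs 2 units, time = 26
  J4 runs 2 units, time = 28
  J1 runs 2 units, time = 30
  J2 runs 1 units, time = 31
  J3 runs 2 units, time = 33
  J4 runs 2 units, time = 35
  J1 runs 2 units, time = 37
  J3 runs 2 units, time = 39
  J4 runs 2 units, time = 41
  J1 runs 1 units, time = 42
  J3 runs 1 units, time = 43
  J4 runs 2 units, time = 45
  J4 runs 2 units, time = 47
  J4 runs 1 units, time = 48
Finish times: [42, 31, 43, 48, 20]
Average turnaround = 184/5 = 36.8

36.8


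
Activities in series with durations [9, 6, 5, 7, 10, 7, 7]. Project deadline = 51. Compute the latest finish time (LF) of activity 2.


LF(activity 2) = deadline - sum of successor durations
Successors: activities 3 through 7 with durations [5, 7, 10, 7, 7]
Sum of successor durations = 36
LF = 51 - 36 = 15

15


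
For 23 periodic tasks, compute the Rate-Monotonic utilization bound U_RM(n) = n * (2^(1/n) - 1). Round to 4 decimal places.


Compute 2^(1/23) = 1.0305955448
Subtract 1: 1.0305955448 - 1 = 0.0305955448
Multiply by n: 23 * 0.0305955448 = 0.7036975304
Round to 4 dp: 0.7037

0.7037


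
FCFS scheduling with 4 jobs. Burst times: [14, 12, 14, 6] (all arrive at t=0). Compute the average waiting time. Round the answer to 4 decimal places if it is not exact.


FCFS order (as given): [14, 12, 14, 6]
Waiting times:
  Job 1: wait = 0
  Job 2: wait = 14
  Job 3: wait = 26
  Job 4: wait = 40
Sum of waiting times = 80
Average waiting time = 80/4 = 20.0

20.0


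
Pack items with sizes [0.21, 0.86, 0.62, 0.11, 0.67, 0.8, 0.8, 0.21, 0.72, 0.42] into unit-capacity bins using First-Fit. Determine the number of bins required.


Place items sequentially using First-Fit:
  Item 0.21 -> new Bin 1
  Item 0.86 -> new Bin 2
  Item 0.62 -> Bin 1 (now 0.83)
  Item 0.11 -> Bin 1 (now 0.94)
  Item 0.67 -> new Bin 3
  Item 0.8 -> new Bin 4
  Item 0.8 -> new Bin 5
  Item 0.21 -> Bin 3 (now 0.88)
  Item 0.72 -> new Bin 6
  Item 0.42 -> new Bin 7
Total bins used = 7

7


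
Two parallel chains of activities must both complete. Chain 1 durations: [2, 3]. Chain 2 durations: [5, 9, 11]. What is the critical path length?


Path A total = 2 + 3 = 5
Path B total = 5 + 9 + 11 = 25
Critical path = longest path = max(5, 25) = 25

25


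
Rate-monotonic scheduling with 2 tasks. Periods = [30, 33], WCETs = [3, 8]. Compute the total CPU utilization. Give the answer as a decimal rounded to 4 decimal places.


Compute individual utilizations (exact fractions):
  Task 1: C/T = 3/30 = 1/10 (approx. 0.1)
  Task 2: C/T = 8/33 (approx. 0.2424)
Total utilization U = 1/10 + 8/33 = 113/330
Rounded to 4 decimal places: U = 0.3424
RM (Liu & Layland) bound for 2 tasks = 0.828427; compare with U = 113/330 (approx. 0.342424)
U <= bound, so schedulable by RM sufficient condition.

0.3424


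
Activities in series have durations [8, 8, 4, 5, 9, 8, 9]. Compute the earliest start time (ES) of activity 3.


Activity 3 starts after activities 1 through 2 complete.
Predecessor durations: [8, 8]
ES = 8 + 8 = 16

16


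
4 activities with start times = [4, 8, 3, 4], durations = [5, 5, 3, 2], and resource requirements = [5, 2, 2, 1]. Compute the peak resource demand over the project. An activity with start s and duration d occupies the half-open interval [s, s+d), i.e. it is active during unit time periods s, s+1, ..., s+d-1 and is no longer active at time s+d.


Each activity i is active on [start_i, start_i + duration_i).
Compute total resource usage per time slot:
  t=0: active resources = [], total = 0
  t=1: active resources = [], total = 0
  t=2: active resources = [], total = 0
  t=3: active resources = [2], total = 2
  t=4: active resources = [5, 2, 1], total = 8
  t=5: active resources = [5, 2, 1], total = 8
  t=6: active resources = [5], total = 5
  t=7: active resources = [5], total = 5
  t=8: active resources = [5, 2], total = 7
  t=9: active resources = [2], total = 2
  t=10: active resources = [2], total = 2
  t=11: active resources = [2], total = 2
  t=12: active resources = [2], total = 2
Peak resource demand = 8

8


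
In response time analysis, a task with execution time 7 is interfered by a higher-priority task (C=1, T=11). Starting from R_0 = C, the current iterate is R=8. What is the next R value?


R_next = C + ceil(R_prev / T_hp) * C_hp
ceil(8 / 11) = ceil(0.7273) = 1
Interference = 1 * 1 = 1
R_next = 7 + 1 = 8
R_next = R_prev, so the iteration has converged (response time = 8).

8


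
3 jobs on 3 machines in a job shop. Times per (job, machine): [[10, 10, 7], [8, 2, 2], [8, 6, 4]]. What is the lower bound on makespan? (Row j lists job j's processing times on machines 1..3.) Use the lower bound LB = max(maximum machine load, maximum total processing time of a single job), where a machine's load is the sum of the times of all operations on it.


Machine loads:
  Machine 1: 10 + 8 + 8 = 26
  Machine 2: 10 + 2 + 6 = 18
  Machine 3: 7 + 2 + 4 = 13
Max machine load = 26
Job totals:
  Job 1: 27
  Job 2: 12
  Job 3: 18
Max job total = 27
Lower bound = max(26, 27) = 27

27


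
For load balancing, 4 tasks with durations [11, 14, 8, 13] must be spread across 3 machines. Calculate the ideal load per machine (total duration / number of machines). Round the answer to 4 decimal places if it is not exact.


Total processing time = 11 + 14 + 8 + 13 = 46
Number of machines = 3
Ideal balanced load = 46 / 3 = 15.3333

15.3333


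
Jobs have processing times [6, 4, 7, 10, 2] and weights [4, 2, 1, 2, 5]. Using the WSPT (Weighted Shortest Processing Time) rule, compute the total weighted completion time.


Compute p/w ratios and sort ascending (WSPT): [(2, 5), (6, 4), (4, 2), (10, 2), (7, 1)]
Compute weighted completion times:
  Job (p=2,w=5): C=2, w*C=5*2=10
  Job (p=6,w=4): C=8, w*C=4*8=32
  Job (p=4,w=2): C=12, w*C=2*12=24
  Job (p=10,w=2): C=22, w*C=2*22=44
  Job (p=7,w=1): C=29, w*C=1*29=29
Total weighted completion time = 139

139


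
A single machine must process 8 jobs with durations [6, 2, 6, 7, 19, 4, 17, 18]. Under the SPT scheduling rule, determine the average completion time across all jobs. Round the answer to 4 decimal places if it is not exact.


Sort jobs by processing time (SPT order): [2, 4, 6, 6, 7, 17, 18, 19]
Compute completion times sequentially:
  Job 1: processing = 2, completes at 2
  Job 2: processing = 4, completes at 6
  Job 3: processing = 6, completes at 12
  Job 4: processing = 6, completes at 18
  Job 5: processing = 7, completes at 25
  Job 6: processing = 17, completes at 42
  Job 7: processing = 18, completes at 60
  Job 8: processing = 19, completes at 79
Sum of completion times = 244
Average completion time = 244/8 = 30.5

30.5


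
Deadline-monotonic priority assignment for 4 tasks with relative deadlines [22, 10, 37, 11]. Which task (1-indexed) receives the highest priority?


Sort tasks by relative deadline (ascending):
  Task 2: deadline = 10
  Task 4: deadline = 11
  Task 1: deadline = 22
  Task 3: deadline = 37
Priority order (highest first): [2, 4, 1, 3]
Highest priority task = 2

2


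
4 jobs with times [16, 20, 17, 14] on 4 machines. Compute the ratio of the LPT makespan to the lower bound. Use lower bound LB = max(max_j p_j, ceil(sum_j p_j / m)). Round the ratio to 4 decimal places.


LPT order: [20, 17, 16, 14]
Machine loads after assignment: [20, 17, 16, 14]
LPT makespan = 20
Lower bound = max(max_job, ceil(total/4)) = max(20, 17) = 20
Ratio = 20 / 20 = 1.0

1.0


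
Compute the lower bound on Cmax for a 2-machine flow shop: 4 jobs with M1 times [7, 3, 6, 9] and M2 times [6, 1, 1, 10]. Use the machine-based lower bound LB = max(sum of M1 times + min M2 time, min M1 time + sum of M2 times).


LB1 = sum(M1 times) + min(M2 times) = 25 + 1 = 26
LB2 = min(M1 times) + sum(M2 times) = 3 + 18 = 21
Lower bound = max(LB1, LB2) = max(26, 21) = 26

26


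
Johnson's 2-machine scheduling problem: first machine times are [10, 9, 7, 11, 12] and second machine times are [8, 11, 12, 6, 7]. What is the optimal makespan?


Apply Johnson's rule:
  Group 1 (a <= b): [(3, 7, 12), (2, 9, 11)]
  Group 2 (a > b): [(1, 10, 8), (5, 12, 7), (4, 11, 6)]
Optimal job order: [3, 2, 1, 5, 4]
Schedule:
  Job 3: M1 done at 7, M2 done at 19
  Job 2: M1 done at 16, M2 done at 30
  Job 1: M1 done at 26, M2 done at 38
  Job 5: M1 done at 38, M2 done at 45
  Job 4: M1 done at 49, M2 done at 55
Makespan = 55

55


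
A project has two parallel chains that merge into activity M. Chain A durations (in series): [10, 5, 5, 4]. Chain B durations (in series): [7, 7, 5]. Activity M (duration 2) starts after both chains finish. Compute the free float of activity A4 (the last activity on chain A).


ES(A4) = sum of predecessors on chain A = 20
EF(A4) = ES + duration = 20 + 4 = 24
Successor of A4 is M. ES(M) = max(sum(A), sum(B)) = max(24, 19) = 24
Free float = ES(successor) - EF(current) = 24 - 24 = 0

0


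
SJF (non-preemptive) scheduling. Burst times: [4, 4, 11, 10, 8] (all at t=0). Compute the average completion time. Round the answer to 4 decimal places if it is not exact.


SJF order (ascending): [4, 4, 8, 10, 11]
Completion times:
  Job 1: burst=4, C=4
  Job 2: burst=4, C=8
  Job 3: burst=8, C=16
  Job 4: burst=10, C=26
  Job 5: burst=11, C=37
Average completion = 91/5 = 18.2

18.2


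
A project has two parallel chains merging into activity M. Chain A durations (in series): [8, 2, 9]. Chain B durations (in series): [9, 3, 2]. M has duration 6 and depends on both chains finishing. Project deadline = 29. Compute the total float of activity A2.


Forward pass: ES(A2) = sum of predecessors on chain A = 8
EF = ES + duration = 8 + 2 = 10
Backward pass: LF(M) = deadline = 29; LS(M) = 29 - 6 = 23
LF(A2) = LS(M) - sum(successors on chain A) = 23 - 9 = 14
LS = LF - duration = 14 - 2 = 12
Total float = LS - ES = 12 - 8 = 4

4


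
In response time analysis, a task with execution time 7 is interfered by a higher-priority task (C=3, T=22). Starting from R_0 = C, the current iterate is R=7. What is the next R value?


R_next = C + ceil(R_prev / T_hp) * C_hp
ceil(7 / 22) = ceil(0.3182) = 1
Interference = 1 * 3 = 3
R_next = 7 + 3 = 10

10


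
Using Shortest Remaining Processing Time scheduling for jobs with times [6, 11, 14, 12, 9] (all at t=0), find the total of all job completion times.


Since all jobs arrive at t=0, SRPT equals SPT ordering.
SPT order: [6, 9, 11, 12, 14]
Completion times:
  Job 1: p=6, C=6
  Job 2: p=9, C=15
  Job 3: p=11, C=26
  Job 4: p=12, C=38
  Job 5: p=14, C=52
Total completion time = 6 + 15 + 26 + 38 + 52 = 137

137


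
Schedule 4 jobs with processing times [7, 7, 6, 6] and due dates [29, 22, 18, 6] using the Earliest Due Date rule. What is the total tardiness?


Sort by due date (EDD order): [(6, 6), (6, 18), (7, 22), (7, 29)]
Compute completion times and tardiness:
  Job 1: p=6, d=6, C=6, tardiness=max(0,6-6)=0
  Job 2: p=6, d=18, C=12, tardiness=max(0,12-18)=0
  Job 3: p=7, d=22, C=19, tardiness=max(0,19-22)=0
  Job 4: p=7, d=29, C=26, tardiness=max(0,26-29)=0
Total tardiness = 0

0


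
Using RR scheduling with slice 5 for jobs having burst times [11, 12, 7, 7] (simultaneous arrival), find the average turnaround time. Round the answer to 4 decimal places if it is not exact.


Time quantum = 5
Execution trace:
  J1 runs 5 units, time = 5
  J2 runs 5 units, time = 10
  J3 runs 5 units, time = 15
  J4 runs 5 units, time = 20
  J1 runs 5 units, time = 25
  J2 runs 5 units, time = 30
  J3 runs 2 units, time = 32
  J4 runs 2 units, time = 34
  J1 runs 1 units, time = 35
  J2 runs 2 units, time = 37
Finish times: [35, 37, 32, 34]
Average turnaround = 138/4 = 34.5

34.5


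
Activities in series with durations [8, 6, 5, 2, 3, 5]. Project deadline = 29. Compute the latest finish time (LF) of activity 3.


LF(activity 3) = deadline - sum of successor durations
Successors: activities 4 through 6 with durations [2, 3, 5]
Sum of successor durations = 10
LF = 29 - 10 = 19

19


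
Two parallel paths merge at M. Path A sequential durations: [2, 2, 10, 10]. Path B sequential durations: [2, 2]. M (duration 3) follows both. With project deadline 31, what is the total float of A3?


Forward pass: ES(A3) = sum of predecessors on chain A = 4
EF = ES + duration = 4 + 10 = 14
Backward pass: LF(M) = deadline = 31; LS(M) = 31 - 3 = 28
LF(A3) = LS(M) - sum(successors on chain A) = 28 - 10 = 18
LS = LF - duration = 18 - 10 = 8
Total float = LS - ES = 8 - 4 = 4

4


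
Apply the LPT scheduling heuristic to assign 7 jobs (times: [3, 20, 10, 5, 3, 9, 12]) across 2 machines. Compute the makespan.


Sort jobs in decreasing order (LPT): [20, 12, 10, 9, 5, 3, 3]
Assign each job to the least loaded machine:
  Machine 1: jobs [20, 9, 3], load = 32
  Machine 2: jobs [12, 10, 5, 3], load = 30
Makespan = max load = 32

32


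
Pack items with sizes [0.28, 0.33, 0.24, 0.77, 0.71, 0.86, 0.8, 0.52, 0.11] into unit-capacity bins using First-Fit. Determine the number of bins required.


Place items sequentially using First-Fit:
  Item 0.28 -> new Bin 1
  Item 0.33 -> Bin 1 (now 0.61)
  Item 0.24 -> Bin 1 (now 0.85)
  Item 0.77 -> new Bin 2
  Item 0.71 -> new Bin 3
  Item 0.86 -> new Bin 4
  Item 0.8 -> new Bin 5
  Item 0.52 -> new Bin 6
  Item 0.11 -> Bin 1 (now 0.96)
Total bins used = 6

6


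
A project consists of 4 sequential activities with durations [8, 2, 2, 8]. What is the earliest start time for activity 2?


Activity 2 starts after activities 1 through 1 complete.
Predecessor durations: [8]
ES = 8 = 8

8


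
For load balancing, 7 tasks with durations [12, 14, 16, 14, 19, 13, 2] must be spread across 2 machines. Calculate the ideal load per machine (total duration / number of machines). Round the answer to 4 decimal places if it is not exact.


Total processing time = 12 + 14 + 16 + 14 + 19 + 13 + 2 = 90
Number of machines = 2
Ideal balanced load = 90 / 2 = 45.0

45.0


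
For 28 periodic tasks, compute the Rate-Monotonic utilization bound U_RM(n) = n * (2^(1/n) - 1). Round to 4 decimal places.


Compute 2^(1/28) = 1.0250642120
Subtract 1: 1.0250642120 - 1 = 0.0250642120
Multiply by n: 28 * 0.0250642120 = 0.7017979360
Round to 4 dp: 0.7018

0.7018


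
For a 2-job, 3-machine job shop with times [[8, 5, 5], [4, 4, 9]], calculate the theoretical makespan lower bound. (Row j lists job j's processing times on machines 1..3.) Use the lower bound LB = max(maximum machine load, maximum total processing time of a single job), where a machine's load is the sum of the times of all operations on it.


Machine loads:
  Machine 1: 8 + 4 = 12
  Machine 2: 5 + 4 = 9
  Machine 3: 5 + 9 = 14
Max machine load = 14
Job totals:
  Job 1: 18
  Job 2: 17
Max job total = 18
Lower bound = max(14, 18) = 18

18


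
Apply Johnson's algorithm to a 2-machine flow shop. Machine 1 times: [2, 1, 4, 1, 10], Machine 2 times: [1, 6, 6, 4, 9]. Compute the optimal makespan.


Apply Johnson's rule:
  Group 1 (a <= b): [(2, 1, 6), (4, 1, 4), (3, 4, 6)]
  Group 2 (a > b): [(5, 10, 9), (1, 2, 1)]
Optimal job order: [2, 4, 3, 5, 1]
Schedule:
  Job 2: M1 done at 1, M2 done at 7
  Job 4: M1 done at 2, M2 done at 11
  Job 3: M1 done at 6, M2 done at 17
  Job 5: M1 done at 16, M2 done at 26
  Job 1: M1 done at 18, M2 done at 27
Makespan = 27

27


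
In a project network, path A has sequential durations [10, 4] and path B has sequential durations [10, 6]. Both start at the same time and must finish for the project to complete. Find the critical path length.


Path A total = 10 + 4 = 14
Path B total = 10 + 6 = 16
Critical path = longest path = max(14, 16) = 16

16


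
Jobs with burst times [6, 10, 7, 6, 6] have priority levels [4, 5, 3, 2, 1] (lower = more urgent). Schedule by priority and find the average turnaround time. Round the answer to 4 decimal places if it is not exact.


Sort by priority (ascending = highest first):
Order: [(1, 6), (2, 6), (3, 7), (4, 6), (5, 10)]
Completion times:
  Priority 1, burst=6, C=6
  Priority 2, burst=6, C=12
  Priority 3, burst=7, C=19
  Priority 4, burst=6, C=25
  Priority 5, burst=10, C=35
Average turnaround = 97/5 = 19.4

19.4
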